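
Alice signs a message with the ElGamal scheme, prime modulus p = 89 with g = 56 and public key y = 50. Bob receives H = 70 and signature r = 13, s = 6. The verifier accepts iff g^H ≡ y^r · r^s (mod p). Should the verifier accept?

Left side g^H mod p:
56^2 = 3136 ≡ 21
56^4 ≡ 21^2 = 441 ≡ 85
56^8 ≡ 85^2 = 7225 ≡ 16
56^16 ≡ 16^2 = 256 ≡ 78
56^32 ≡ 78^2 = 6084 ≡ 32
56^64 ≡ 32^2 = 1024 ≡ 45
70 = 64 + 4 + 2, so 56^70 ≡ 45·85·21 ≡ 47 (mod 89)
Right side y^r · r^s mod p:
50^2 = 2500 ≡ 8
50^4 ≡ 8^2 = 64
50^8 ≡ 64^2 = 4096 ≡ 2
13 = 8 + 4 + 1, so 50^13 ≡ 2·64·50 ≡ 81 (mod 89)
13^2 = 169 ≡ 80
13^4 ≡ 80^2 = 6400 ≡ 81
6 = 4 + 2, so 13^6 ≡ 81·80 ≡ 72 (mod 89)
81·72 = 5832 ≡ 47 (mod 89)
47 ≡ 47 (mod 89), so the signature is genuine.

accept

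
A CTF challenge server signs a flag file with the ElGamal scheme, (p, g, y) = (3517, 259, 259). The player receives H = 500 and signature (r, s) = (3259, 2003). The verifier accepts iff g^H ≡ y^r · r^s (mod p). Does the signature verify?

verifies

Left side g^H mod p:
259^500 mod 3517 = 258
Right side y^r · r^s mod p:
259^3259 mod 3517 = 259
3259^2003 mod 3517 = 259
259·259 = 67081 ≡ 258 (mod 3517)
258 ≡ 258 (mod 3517), so the signature is genuine.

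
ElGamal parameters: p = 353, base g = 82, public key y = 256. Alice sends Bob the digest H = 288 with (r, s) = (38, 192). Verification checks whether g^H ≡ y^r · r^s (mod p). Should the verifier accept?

accept

Left side g^H mod p:
Squares mod 353: 82^1≡82, 82^2≡17, 82^4≡289, 82^8≡213, 82^16≡185, 82^32≡337, 82^64≡256, 82^128≡231, 82^256≡58
288 = 256 + 32, so 82^288 ≡ 58·337 ≡ 131 (mod 353)
Right side y^r · r^s mod p:
Squares mod 353: 256^1≡256, 256^2≡231, 256^4≡58, 256^8≡187, 256^16≡22, 256^32≡131
38 = 32 + 4 + 2, so 256^38 ≡ 131·58·231 ≡ 22 (mod 353)
Squares mod 353: 38^1≡38, 38^2≡32, 38^4≡318, 38^8≡166, 38^16≡22, 38^32≡131, 38^64≡217, 38^128≡140
192 = 128 + 64, so 38^192 ≡ 140·217 ≡ 22 (mod 353)
22·22 = 484 ≡ 131 (mod 353)
131 ≡ 131 (mod 353), so the signature is genuine.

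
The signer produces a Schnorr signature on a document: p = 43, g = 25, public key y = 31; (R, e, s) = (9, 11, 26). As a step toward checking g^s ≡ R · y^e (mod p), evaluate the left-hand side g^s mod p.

24

Squares mod 43: 25^1≡25, 25^2≡23, 25^4≡13, 25^8≡40, 25^16≡9
26 = 16 + 8 + 2, so 25^26 ≡ 9·40·23 ≡ 24 (mod 43)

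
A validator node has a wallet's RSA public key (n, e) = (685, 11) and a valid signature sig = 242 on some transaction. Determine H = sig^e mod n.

93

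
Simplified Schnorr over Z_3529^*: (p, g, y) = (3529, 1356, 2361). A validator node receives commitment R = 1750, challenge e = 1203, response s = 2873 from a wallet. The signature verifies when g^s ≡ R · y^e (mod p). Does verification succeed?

g^s mod p:
1356^2 = 1838736 ≡ 127
1356^4 ≡ 127^2 = 16129 ≡ 2013
1356^8 ≡ 2013^2 = 4052169 ≡ 877
1356^16 ≡ 877^2 = 769129 ≡ 3336
1356^32 ≡ 3336^2 = 11128896 ≡ 1959
1356^64 ≡ 1959^2 = 3837681 ≡ 1658
1356^128 ≡ 1658^2 = 2748964 ≡ 3402
1356^256 ≡ 3402^2 = 11573604 ≡ 2013
1356^512 ≡ 2013^2 = 4052169 ≡ 877
1356^1024 ≡ 877^2 = 769129 ≡ 3336
1356^2048 ≡ 3336^2 = 11128896 ≡ 1959
2873 = 2048 + 512 + 256 + 32 + 16 + 8 + 1, so 1356^2873 ≡ 1959·877·2013·1959·3336·877·1356 ≡ 2312 (mod 3529)
R · y^e mod p:
2361^2 = 5574321 ≡ 2030
2361^4 ≡ 2030^2 = 4120900 ≡ 2557
2361^8 ≡ 2557^2 = 6538249 ≡ 2541
2361^16 ≡ 2541^2 = 6456681 ≡ 2140
2361^32 ≡ 2140^2 = 4579600 ≡ 2487
2361^64 ≡ 2487^2 = 6185169 ≡ 2361
2361^128 ≡ 2361^2 = 5574321 ≡ 2030
2361^256 ≡ 2030^2 = 4120900 ≡ 2557
2361^512 ≡ 2557^2 = 6538249 ≡ 2541
2361^1024 ≡ 2541^2 = 6456681 ≡ 2140
1203 = 1024 + 128 + 32 + 16 + 2 + 1, so 2361^1203 ≡ 2140·2030·2487·2140·2030·2361 ≡ 3080 (mod 3529)
1750·3080 = 5390000 ≡ 1217 (mod 3529)
2312 ≠ 1217; the check fails.

fails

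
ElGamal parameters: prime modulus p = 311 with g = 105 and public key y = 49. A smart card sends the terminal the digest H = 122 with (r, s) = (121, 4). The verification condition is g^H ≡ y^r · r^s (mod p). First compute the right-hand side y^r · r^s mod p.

20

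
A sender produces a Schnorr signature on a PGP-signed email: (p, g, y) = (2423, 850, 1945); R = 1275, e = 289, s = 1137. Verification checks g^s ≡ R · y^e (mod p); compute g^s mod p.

2009

850^1137 mod 2423 = 2009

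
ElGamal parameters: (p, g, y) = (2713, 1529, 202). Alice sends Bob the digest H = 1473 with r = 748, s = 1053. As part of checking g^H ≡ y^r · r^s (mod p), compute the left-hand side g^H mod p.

1376

1529^2 = 2337841 ≡ 1948
1529^4 ≡ 1948^2 = 3794704 ≡ 1930
1529^8 ≡ 1930^2 = 3724900 ≡ 2664
1529^16 ≡ 2664^2 = 7096896 ≡ 2401
1529^32 ≡ 2401^2 = 5764801 ≡ 2389
1529^64 ≡ 2389^2 = 5707321 ≡ 1882
1529^128 ≡ 1882^2 = 3541924 ≡ 1459
1529^256 ≡ 1459^2 = 2128681 ≡ 1689
1529^512 ≡ 1689^2 = 2852721 ≡ 1358
1529^1024 ≡ 1358^2 = 1844164 ≡ 2037
1473 = 1024 + 256 + 128 + 64 + 1, so 1529^1473 ≡ 2037·1689·1459·1882·1529 ≡ 1376 (mod 2713)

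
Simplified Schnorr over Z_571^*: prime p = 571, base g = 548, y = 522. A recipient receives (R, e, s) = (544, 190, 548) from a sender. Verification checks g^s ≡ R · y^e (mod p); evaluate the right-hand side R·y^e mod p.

522^2 = 272484 ≡ 117
522^4 ≡ 117^2 = 13689 ≡ 556
522^8 ≡ 556^2 = 309136 ≡ 225
522^16 ≡ 225^2 = 50625 ≡ 377
522^32 ≡ 377^2 = 142129 ≡ 521
522^64 ≡ 521^2 = 271441 ≡ 216
522^128 ≡ 216^2 = 46656 ≡ 405
190 = 128 + 32 + 16 + 8 + 4 + 2, so 522^190 ≡ 405·521·377·225·556·117 ≡ 1 (mod 571)
R · y^e ≡ 544·1 = 544 ≡ 544 (mod 571)

544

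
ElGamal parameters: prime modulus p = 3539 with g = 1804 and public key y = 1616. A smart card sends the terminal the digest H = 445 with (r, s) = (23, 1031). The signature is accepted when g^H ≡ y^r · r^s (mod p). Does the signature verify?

does not verify

Left side g^H mod p:
1804^445 mod 3539 = 718
Right side y^r · r^s mod p:
1616^23 mod 3539 = 300
23^1031 mod 3539 = 1762
300·1762 = 528600 ≡ 1289 (mod 3539)
718 ≠ 1289, so verification fails.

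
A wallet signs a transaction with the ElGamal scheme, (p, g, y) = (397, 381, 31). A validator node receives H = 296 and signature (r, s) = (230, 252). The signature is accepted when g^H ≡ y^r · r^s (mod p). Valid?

yes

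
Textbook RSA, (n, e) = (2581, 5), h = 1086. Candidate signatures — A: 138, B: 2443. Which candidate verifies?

Candidate A: 138^2 = 19044 ≡ 977; 138^4 ≡ 977^2 = 954529 ≡ 2140; 5 = 4 + 1, so 138^5 ≡ 2140·138 ≡ 1086 (mod 2581)
  → matches h = 1086
Candidate B: 2443^2 = 5968249 ≡ 977; 2443^4 ≡ 977^2 = 954529 ≡ 2140; 5 = 4 + 1, so 2443^5 ≡ 2140·2443 ≡ 1495 (mod 2581)

A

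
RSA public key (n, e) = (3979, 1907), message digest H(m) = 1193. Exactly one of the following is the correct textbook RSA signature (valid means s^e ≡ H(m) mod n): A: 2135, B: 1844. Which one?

Candidate A: Squares mod 3979: 2135^1≡2135, 2135^2≡2270, 2135^4≡95, 2135^8≡1067, 2135^16≡495, 2135^32≡2306, 2135^64≡1692, 2135^128≡1963, 2135^256≡1697, 2135^512≡2992, 2135^1024≡3293; 1907 = 1024 + 512 + 256 + 64 + 32 + 16 + 2 + 1, so 2135^1907 ≡ 3293·2992·1697·1692·2306·495·2270·2135 ≡ 1193 (mod 3979)
  → matches H(m) = 1193
Candidate B: Squares mod 3979: 1844^1≡1844, 1844^2≡2270, 1844^4≡95, 1844^8≡1067, 1844^16≡495, 1844^32≡2306, 1844^64≡1692, 1844^128≡1963, 1844^256≡1697, 1844^512≡2992, 1844^1024≡3293; 1907 = 1024 + 512 + 256 + 64 + 32 + 16 + 2 + 1, so 1844^1907 ≡ 3293·2992·1697·1692·2306·495·2270·1844 ≡ 2786 (mod 3979)

A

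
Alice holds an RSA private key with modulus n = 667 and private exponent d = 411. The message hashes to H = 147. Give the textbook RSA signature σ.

Squares mod 667: H^1≡147, H^2≡265, H^4≡190, H^8≡82, H^16≡54, H^32≡248, H^64≡140, H^128≡257, H^256≡16
411 = 256 + 128 + 16 + 8 + 2 + 1, so H^411 ≡ 16·257·54·82·265·147 ≡ 374 (mod 667)

374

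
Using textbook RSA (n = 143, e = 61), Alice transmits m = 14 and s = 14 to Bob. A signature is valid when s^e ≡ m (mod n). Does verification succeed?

s^61 mod 143 = 14
s^61 mod 143 = 14 matches m.

passes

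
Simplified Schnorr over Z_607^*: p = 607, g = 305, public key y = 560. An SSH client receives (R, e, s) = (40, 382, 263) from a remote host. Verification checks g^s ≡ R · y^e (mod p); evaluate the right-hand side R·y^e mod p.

560^2 = 313600 ≡ 388
560^4 ≡ 388^2 = 150544 ≡ 8
560^8 ≡ 8^2 = 64
560^16 ≡ 64^2 = 4096 ≡ 454
560^32 ≡ 454^2 = 206116 ≡ 343
560^64 ≡ 343^2 = 117649 ≡ 498
560^128 ≡ 498^2 = 248004 ≡ 348
560^256 ≡ 348^2 = 121104 ≡ 311
382 = 256 + 64 + 32 + 16 + 8 + 4 + 2, so 560^382 ≡ 311·498·343·454·64·8·388 ≡ 329 (mod 607)
R · y^e ≡ 40·329 = 13160 ≡ 413 (mod 607)

413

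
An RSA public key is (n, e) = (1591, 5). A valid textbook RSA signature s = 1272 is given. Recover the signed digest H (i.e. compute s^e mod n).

325

s^5 mod 1591 = 325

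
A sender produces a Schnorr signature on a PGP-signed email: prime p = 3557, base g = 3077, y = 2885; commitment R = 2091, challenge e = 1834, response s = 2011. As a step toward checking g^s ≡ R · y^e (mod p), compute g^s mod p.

2921

Squares mod 3557: 3077^1≡3077, 3077^2≡2752, 3077^4≡651, 3077^8≡518, 3077^16≡1549, 3077^32≡1983, 3077^64≡1804, 3077^128≡3318, 3077^256≡209, 3077^512≡997, 3077^1024≡1606
2011 = 1024 + 512 + 256 + 128 + 64 + 16 + 8 + 2 + 1, so 3077^2011 ≡ 1606·997·209·3318·1804·1549·518·2752·3077 ≡ 2921 (mod 3557)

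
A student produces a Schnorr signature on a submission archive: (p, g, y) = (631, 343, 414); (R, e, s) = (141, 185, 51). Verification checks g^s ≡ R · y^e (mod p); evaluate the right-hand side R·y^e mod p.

606

414^2 = 171396 ≡ 395
414^4 ≡ 395^2 = 156025 ≡ 168
414^8 ≡ 168^2 = 28224 ≡ 460
414^16 ≡ 460^2 = 211600 ≡ 215
414^32 ≡ 215^2 = 46225 ≡ 162
414^64 ≡ 162^2 = 26244 ≡ 373
414^128 ≡ 373^2 = 139129 ≡ 309
185 = 128 + 32 + 16 + 8 + 1, so 414^185 ≡ 309·162·215·460·414 ≡ 58 (mod 631)
R · y^e ≡ 141·58 = 8178 ≡ 606 (mod 631)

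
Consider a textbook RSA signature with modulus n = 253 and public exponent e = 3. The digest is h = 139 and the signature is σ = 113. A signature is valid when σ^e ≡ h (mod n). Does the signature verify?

σ^3 mod 253 = 38
38 ≠ 139, so verification fails.

does not verify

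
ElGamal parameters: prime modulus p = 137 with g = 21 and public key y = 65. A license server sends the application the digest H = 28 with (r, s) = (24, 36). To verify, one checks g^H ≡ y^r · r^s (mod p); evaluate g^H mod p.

103

21^2 = 441 ≡ 30
21^4 ≡ 30^2 = 900 ≡ 78
21^8 ≡ 78^2 = 6084 ≡ 56
21^16 ≡ 56^2 = 3136 ≡ 122
28 = 16 + 8 + 4, so 21^28 ≡ 122·56·78 ≡ 103 (mod 137)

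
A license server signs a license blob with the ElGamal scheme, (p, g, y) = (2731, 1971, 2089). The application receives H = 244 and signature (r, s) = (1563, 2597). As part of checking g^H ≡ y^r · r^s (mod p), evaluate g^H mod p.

1971^2 = 3884841 ≡ 1359
1971^4 ≡ 1359^2 = 1846881 ≡ 725
1971^8 ≡ 725^2 = 525625 ≡ 1273
1971^16 ≡ 1273^2 = 1620529 ≡ 1046
1971^32 ≡ 1046^2 = 1094116 ≡ 1716
1971^64 ≡ 1716^2 = 2944656 ≡ 638
1971^128 ≡ 638^2 = 407044 ≡ 125
244 = 128 + 64 + 32 + 16 + 4, so 1971^244 ≡ 125·638·1716·1046·725 ≡ 1308 (mod 2731)

1308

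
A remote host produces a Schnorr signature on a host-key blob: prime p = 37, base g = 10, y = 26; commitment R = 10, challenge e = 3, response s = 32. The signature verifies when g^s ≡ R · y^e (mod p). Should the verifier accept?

g^s mod p:
10^32 mod 37 = 26
R · y^e mod p:
26^3 mod 37 = 1
10·1 = 10 ≡ 10 (mod 37)
26 ≠ 10; the check fails.

reject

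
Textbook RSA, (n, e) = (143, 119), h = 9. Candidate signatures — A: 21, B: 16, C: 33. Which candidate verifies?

B

Candidate A: Squares mod 143: 21^1≡21, 21^2≡12, 21^4≡1, 21^8≡1, 21^16≡1, 21^32≡1, 21^64≡1; 119 = 64 + 32 + 16 + 4 + 2 + 1, so 21^119 ≡ 1·1·1·1·12·21 ≡ 109 (mod 143)
Candidate B: Squares mod 143: 16^1≡16, 16^2≡113, 16^4≡42, 16^8≡48, 16^16≡16, 16^32≡113, 16^64≡42; 119 = 64 + 32 + 16 + 4 + 2 + 1, so 16^119 ≡ 42·113·16·42·113·16 ≡ 9 (mod 143)
  → matches h = 9
Candidate C: Squares mod 143: 33^1≡33, 33^2≡88, 33^4≡22, 33^8≡55, 33^16≡22, 33^32≡55, 33^64≡22; 119 = 64 + 32 + 16 + 4 + 2 + 1, so 33^119 ≡ 22·55·22·22·88·33 ≡ 132 (mod 143)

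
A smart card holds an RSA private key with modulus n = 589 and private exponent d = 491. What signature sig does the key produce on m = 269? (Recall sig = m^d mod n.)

167

m^2 ≡ 269^2 = 72361 ≡ 503
m^4 ≡ 503^2 = 253009 ≡ 328
m^8 ≡ 328^2 = 107584 ≡ 386
m^16 ≡ 386^2 = 148996 ≡ 568
m^32 ≡ 568^2 = 322624 ≡ 441
m^64 ≡ 441^2 = 194481 ≡ 111
m^128 ≡ 111^2 = 12321 ≡ 541
m^256 ≡ 541^2 = 292681 ≡ 537
491 = 256 + 128 + 64 + 32 + 8 + 2 + 1, so m^491 ≡ 537·541·111·441·386·503·269 ≡ 167 (mod 589)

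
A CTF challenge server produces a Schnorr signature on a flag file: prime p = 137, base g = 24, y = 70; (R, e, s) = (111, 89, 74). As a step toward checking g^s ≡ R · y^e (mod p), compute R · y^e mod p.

105

Squares mod 137: 70^1≡70, 70^2≡105, 70^4≡65, 70^8≡115, 70^16≡73, 70^32≡123, 70^64≡59
89 = 64 + 16 + 8 + 1, so 70^89 ≡ 59·73·115·70 ≡ 75 (mod 137)
R · y^e ≡ 111·75 = 8325 ≡ 105 (mod 137)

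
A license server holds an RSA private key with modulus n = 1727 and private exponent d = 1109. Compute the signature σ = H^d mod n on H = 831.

915

H^2 ≡ 831^2 = 690561 ≡ 1488
H^4 ≡ 1488^2 = 2214144 ≡ 130
H^8 ≡ 130^2 = 16900 ≡ 1357
H^16 ≡ 1357^2 = 1841449 ≡ 467
H^32 ≡ 467^2 = 218089 ≡ 487
H^64 ≡ 487^2 = 237169 ≡ 570
H^128 ≡ 570^2 = 324900 ≡ 224
H^256 ≡ 224^2 = 50176 ≡ 93
H^512 ≡ 93^2 = 8649 ≡ 14
H^1024 ≡ 14^2 = 196
1109 = 1024 + 64 + 16 + 4 + 1, so H^1109 ≡ 196·570·467·130·831 ≡ 915 (mod 1727)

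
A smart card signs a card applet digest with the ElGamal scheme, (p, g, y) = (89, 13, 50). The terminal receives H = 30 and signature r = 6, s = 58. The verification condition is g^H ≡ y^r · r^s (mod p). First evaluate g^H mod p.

49

13^2 = 169 ≡ 80
13^4 ≡ 80^2 = 6400 ≡ 81
13^8 ≡ 81^2 = 6561 ≡ 64
13^16 ≡ 64^2 = 4096 ≡ 2
30 = 16 + 8 + 4 + 2, so 13^30 ≡ 2·64·81·80 ≡ 49 (mod 89)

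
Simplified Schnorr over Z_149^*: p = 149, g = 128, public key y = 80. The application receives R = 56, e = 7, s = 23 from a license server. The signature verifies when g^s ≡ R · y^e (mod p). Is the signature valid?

valid

g^s mod p:
128^2 = 16384 ≡ 143
128^4 ≡ 143^2 = 20449 ≡ 36
128^8 ≡ 36^2 = 1296 ≡ 104
128^16 ≡ 104^2 = 10816 ≡ 88
23 = 16 + 4 + 2 + 1, so 128^23 ≡ 88·36·143·128 ≡ 146 (mod 149)
R · y^e mod p:
80^2 = 6400 ≡ 142
80^4 ≡ 142^2 = 20164 ≡ 49
7 = 4 + 2 + 1, so 80^7 ≡ 49·142·80 ≡ 125 (mod 149)
56·125 = 7000 ≡ 146 (mod 149)
146 ≡ 146 (mod 149); signature holds.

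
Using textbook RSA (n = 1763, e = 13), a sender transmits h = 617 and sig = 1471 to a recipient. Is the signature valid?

valid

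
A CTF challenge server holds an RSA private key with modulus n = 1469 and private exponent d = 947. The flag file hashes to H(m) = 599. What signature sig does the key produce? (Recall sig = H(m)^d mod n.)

118

(H(m))^2 ≡ 599^2 = 358801 ≡ 365
(H(m))^4 ≡ 365^2 = 133225 ≡ 1015
(H(m))^8 ≡ 1015^2 = 1030225 ≡ 456
(H(m))^16 ≡ 456^2 = 207936 ≡ 807
(H(m))^32 ≡ 807^2 = 651249 ≡ 482
(H(m))^64 ≡ 482^2 = 232324 ≡ 222
(H(m))^128 ≡ 222^2 = 49284 ≡ 807
(H(m))^256 ≡ 807^2 = 651249 ≡ 482
(H(m))^512 ≡ 482^2 = 232324 ≡ 222
947 = 512 + 256 + 128 + 32 + 16 + 2 + 1, so (H(m))^947 ≡ 222·482·807·482·807·365·599 ≡ 118 (mod 1469)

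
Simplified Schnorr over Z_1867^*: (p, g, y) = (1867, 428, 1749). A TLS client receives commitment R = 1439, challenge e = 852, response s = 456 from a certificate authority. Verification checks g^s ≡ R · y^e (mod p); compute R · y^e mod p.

1339

1749^2 = 3059001 ≡ 855
1749^4 ≡ 855^2 = 731025 ≡ 1028
1749^8 ≡ 1028^2 = 1056784 ≡ 62
1749^16 ≡ 62^2 = 3844 ≡ 110
1749^32 ≡ 110^2 = 12100 ≡ 898
1749^64 ≡ 898^2 = 806404 ≡ 1727
1749^128 ≡ 1727^2 = 2982529 ≡ 930
1749^256 ≡ 930^2 = 864900 ≡ 479
1749^512 ≡ 479^2 = 229441 ≡ 1667
852 = 512 + 256 + 64 + 16 + 4, so 1749^852 ≡ 1667·479·1727·110·1028 ≡ 420 (mod 1867)
R · y^e ≡ 1439·420 = 604380 ≡ 1339 (mod 1867)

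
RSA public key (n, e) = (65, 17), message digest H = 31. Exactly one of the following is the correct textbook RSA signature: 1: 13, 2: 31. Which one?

Candidate 1: 13^2 = 169 ≡ 39; 13^4 ≡ 39^2 = 1521 ≡ 26; 13^8 ≡ 26^2 = 676 ≡ 26; 13^16 ≡ 26^2 = 676 ≡ 26; 17 = 16 + 1, so 13^17 ≡ 26·13 ≡ 13 (mod 65)
Candidate 2: 31^2 = 961 ≡ 51; 31^4 ≡ 51^2 = 2601 ≡ 1; 31^8 ≡ 1^2 = 1; 31^16 ≡ 1^2 = 1; 17 = 16 + 1, so 31^17 ≡ 1·31 ≡ 31 (mod 65)
  → matches H = 31

2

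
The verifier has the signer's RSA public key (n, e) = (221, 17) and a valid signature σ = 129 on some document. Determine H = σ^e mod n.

129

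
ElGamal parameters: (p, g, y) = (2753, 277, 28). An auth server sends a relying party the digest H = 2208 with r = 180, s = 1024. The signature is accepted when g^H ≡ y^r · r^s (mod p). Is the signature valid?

Left side g^H mod p:
277^2 = 76729 ≡ 2398
277^4 ≡ 2398^2 = 5750404 ≡ 2140
277^8 ≡ 2140^2 = 4579600 ≡ 1361
277^16 ≡ 1361^2 = 1852321 ≡ 2305
277^32 ≡ 2305^2 = 5313025 ≡ 2488
277^64 ≡ 2488^2 = 6190144 ≡ 1400
277^128 ≡ 1400^2 = 1960000 ≡ 2617
277^256 ≡ 2617^2 = 6848689 ≡ 1978
277^512 ≡ 1978^2 = 3912484 ≡ 471
277^1024 ≡ 471^2 = 221841 ≡ 1601
277^2048 ≡ 1601^2 = 2563201 ≡ 158
2208 = 2048 + 128 + 32, so 277^2208 ≡ 158·2617·2488 ≡ 1116 (mod 2753)
Right side y^r · r^s mod p:
28^2 = 784
28^4 ≡ 784^2 = 614656 ≡ 737
28^8 ≡ 737^2 = 543169 ≡ 828
28^16 ≡ 828^2 = 685584 ≡ 87
28^32 ≡ 87^2 = 7569 ≡ 2063
28^64 ≡ 2063^2 = 4255969 ≡ 2584
28^128 ≡ 2584^2 = 6677056 ≡ 1031
180 = 128 + 32 + 16 + 4, so 28^180 ≡ 1031·2063·87·737 ≡ 1925 (mod 2753)
180^2 = 32400 ≡ 2117
180^4 ≡ 2117^2 = 4481689 ≡ 2558
180^8 ≡ 2558^2 = 6543364 ≡ 2236
180^16 ≡ 2236^2 = 4999696 ≡ 248
180^32 ≡ 248^2 = 61504 ≡ 938
180^64 ≡ 938^2 = 879844 ≡ 1637
180^128 ≡ 1637^2 = 2679769 ≡ 1100
180^256 ≡ 1100^2 = 1210000 ≡ 1433
180^512 ≡ 1433^2 = 2053489 ≡ 2504
180^1024 ≡ 2504^2 = 6270016 ≡ 1435
1925·1435 = 2762375 ≡ 1116 (mod 2753)
1116 ≡ 1116 (mod 2753), so the signature is genuine.

valid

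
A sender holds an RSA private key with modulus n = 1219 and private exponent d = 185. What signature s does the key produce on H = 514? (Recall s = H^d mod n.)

515

Squares mod 1219: H^1≡514, H^2≡892, H^4≡876, H^8≡625, H^16≡545, H^32≡808, H^64≡699, H^128≡1001
185 = 128 + 32 + 16 + 8 + 1, so H^185 ≡ 1001·808·545·625·514 ≡ 515 (mod 1219)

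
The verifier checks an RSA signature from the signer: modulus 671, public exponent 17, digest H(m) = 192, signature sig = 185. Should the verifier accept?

reject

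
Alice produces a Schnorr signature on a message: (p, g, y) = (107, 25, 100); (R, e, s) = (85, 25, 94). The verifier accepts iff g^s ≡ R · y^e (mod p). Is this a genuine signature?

genuine

g^s mod p:
25^2 = 625 ≡ 90
25^4 ≡ 90^2 = 8100 ≡ 75
25^8 ≡ 75^2 = 5625 ≡ 61
25^16 ≡ 61^2 = 3721 ≡ 83
25^32 ≡ 83^2 = 6889 ≡ 41
25^64 ≡ 41^2 = 1681 ≡ 76
94 = 64 + 16 + 8 + 4 + 2, so 25^94 ≡ 76·83·61·75·90 ≡ 37 (mod 107)
R · y^e mod p:
100^2 = 10000 ≡ 49
100^4 ≡ 49^2 = 2401 ≡ 47
100^8 ≡ 47^2 = 2209 ≡ 69
100^16 ≡ 69^2 = 4761 ≡ 53
25 = 16 + 8 + 1, so 100^25 ≡ 53·69·100 ≡ 81 (mod 107)
85·81 = 6885 ≡ 37 (mod 107)
37 ≡ 37 (mod 107); signature holds.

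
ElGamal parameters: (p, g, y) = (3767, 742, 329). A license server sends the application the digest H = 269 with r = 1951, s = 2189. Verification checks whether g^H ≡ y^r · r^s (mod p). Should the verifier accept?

accept

Left side g^H mod p:
742^2 = 550564 ≡ 582
742^4 ≡ 582^2 = 338724 ≡ 3461
742^8 ≡ 3461^2 = 11978521 ≡ 3228
742^16 ≡ 3228^2 = 10419984 ≡ 462
742^32 ≡ 462^2 = 213444 ≡ 2492
742^64 ≡ 2492^2 = 6210064 ≡ 2048
742^128 ≡ 2048^2 = 4194304 ≡ 1633
742^256 ≡ 1633^2 = 2666689 ≡ 3420
269 = 256 + 8 + 4 + 1, so 742^269 ≡ 3420·3228·3461·742 ≡ 3024 (mod 3767)
Right side y^r · r^s mod p:
329^2 = 108241 ≡ 2765
329^4 ≡ 2765^2 = 7645225 ≡ 1982
329^8 ≡ 1982^2 = 3928324 ≡ 3110
329^16 ≡ 3110^2 = 9672100 ≡ 2211
329^32 ≡ 2211^2 = 4888521 ≡ 2722
329^64 ≡ 2722^2 = 7409284 ≡ 3362
329^128 ≡ 3362^2 = 11303044 ≡ 2044
329^256 ≡ 2044^2 = 4177936 ≡ 333
329^512 ≡ 333^2 = 110889 ≡ 1646
329^1024 ≡ 1646^2 = 2709316 ≡ 843
1951 = 1024 + 512 + 256 + 128 + 16 + 8 + 4 + 2 + 1, so 329^1951 ≡ 843·1646·333·2044·2211·3110·1982·2765·329 ≡ 3428 (mod 3767)
1951^2 = 3806401 ≡ 1731
1951^4 ≡ 1731^2 = 2996361 ≡ 1596
1951^8 ≡ 1596^2 = 2547216 ≡ 724
1951^16 ≡ 724^2 = 524176 ≡ 563
1951^32 ≡ 563^2 = 316969 ≡ 541
1951^64 ≡ 541^2 = 292681 ≡ 2622
1951^128 ≡ 2622^2 = 6874884 ≡ 109
1951^256 ≡ 109^2 = 11881 ≡ 580
1951^512 ≡ 580^2 = 336400 ≡ 1137
1951^1024 ≡ 1137^2 = 1292769 ≡ 688
1951^2048 ≡ 688^2 = 473344 ≡ 2469
2189 = 2048 + 128 + 8 + 4 + 1, so 1951^2189 ≡ 2469·109·724·1596·1951 ≡ 2858 (mod 3767)
3428·2858 = 9797224 ≡ 3024 (mod 3767)
3024 ≡ 3024 (mod 3767), so the signature is genuine.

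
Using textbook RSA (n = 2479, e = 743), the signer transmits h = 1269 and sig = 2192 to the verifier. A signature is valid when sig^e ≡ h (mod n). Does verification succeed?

sig^2 ≡ 2192^2 = 4804864 ≡ 562
sig^4 ≡ 562^2 = 315844 ≡ 1011
sig^8 ≡ 1011^2 = 1022121 ≡ 773
sig^16 ≡ 773^2 = 597529 ≡ 90
sig^32 ≡ 90^2 = 8100 ≡ 663
sig^64 ≡ 663^2 = 439569 ≡ 786
sig^128 ≡ 786^2 = 617796 ≡ 525
sig^256 ≡ 525^2 = 275625 ≡ 456
sig^512 ≡ 456^2 = 207936 ≡ 2179
743 = 512 + 128 + 64 + 32 + 4 + 2 + 1, so sig^743 ≡ 2179·525·786·663·1011·562·2192 ≡ 367 (mod 2479)
367 ≠ 1269, so verification fails.

fails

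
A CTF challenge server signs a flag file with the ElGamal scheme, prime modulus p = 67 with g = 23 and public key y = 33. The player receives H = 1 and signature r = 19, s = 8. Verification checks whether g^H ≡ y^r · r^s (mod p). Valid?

yes

Left side g^H mod p:
23^1 mod 67 = 23
Right side y^r · r^s mod p:
Squares mod 67: 33^1≡33, 33^2≡17, 33^4≡21, 33^8≡39, 33^16≡47
19 = 16 + 2 + 1, so 33^19 ≡ 47·17·33 ≡ 36 (mod 67)
Squares mod 67: 19^1≡19, 19^2≡26, 19^4≡6, 19^8≡36
19^8 ≡ 36 (mod 67)
36·36 = 1296 ≡ 23 (mod 67)
23 ≡ 23 (mod 67), so the signature is genuine.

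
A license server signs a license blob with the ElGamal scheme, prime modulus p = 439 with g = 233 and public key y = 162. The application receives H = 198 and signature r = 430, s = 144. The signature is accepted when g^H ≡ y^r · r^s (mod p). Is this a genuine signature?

forged

Left side g^H mod p:
Squares mod 439: 233^1≡233, 233^2≡292, 233^4≡98, 233^8≡385, 233^16≡282, 233^32≡65, 233^64≡274, 233^128≡7
198 = 128 + 64 + 4 + 2, so 233^198 ≡ 7·274·98·292 ≡ 391 (mod 439)
Right side y^r · r^s mod p:
Squares mod 439: 162^1≡162, 162^2≡343, 162^4≡436, 162^8≡9, 162^16≡81, 162^32≡415, 162^64≡137, 162^128≡331, 162^256≡250
430 = 256 + 128 + 32 + 8 + 4 + 2, so 162^430 ≡ 250·331·415·9·436·343 ≡ 244 (mod 439)
Squares mod 439: 430^1≡430, 430^2≡81, 430^4≡415, 430^8≡137, 430^16≡331, 430^32≡250, 430^64≡162, 430^128≡343
144 = 128 + 16, so 430^144 ≡ 343·331 ≡ 271 (mod 439)
244·271 = 66124 ≡ 274 (mod 439)
391 ≠ 274, so verification fails.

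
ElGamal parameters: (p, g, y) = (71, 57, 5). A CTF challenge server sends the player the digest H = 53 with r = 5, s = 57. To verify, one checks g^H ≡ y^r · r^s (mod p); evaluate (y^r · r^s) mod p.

25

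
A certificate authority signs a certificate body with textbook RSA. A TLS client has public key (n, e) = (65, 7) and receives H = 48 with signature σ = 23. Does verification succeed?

fails

σ^2 ≡ 23^2 = 529 ≡ 9
σ^4 ≡ 9^2 = 81 ≡ 16
7 = 4 + 2 + 1, so σ^7 ≡ 16·9·23 ≡ 62 (mod 65)
σ^7 mod 65 = 62, but H = 48.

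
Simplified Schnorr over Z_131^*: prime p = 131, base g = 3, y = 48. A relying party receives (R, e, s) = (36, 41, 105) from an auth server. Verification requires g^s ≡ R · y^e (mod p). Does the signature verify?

g^s mod p:
3^2 = 9
3^4 ≡ 9^2 = 81
3^8 ≡ 81^2 = 6561 ≡ 11
3^16 ≡ 11^2 = 121
3^32 ≡ 121^2 = 14641 ≡ 100
3^64 ≡ 100^2 = 10000 ≡ 44
105 = 64 + 32 + 8 + 1, so 3^105 ≡ 44·100·11·3 ≡ 52 (mod 131)
R · y^e mod p:
48^2 = 2304 ≡ 77
48^4 ≡ 77^2 = 5929 ≡ 34
48^8 ≡ 34^2 = 1156 ≡ 108
48^16 ≡ 108^2 = 11664 ≡ 5
48^32 ≡ 5^2 = 25
41 = 32 + 8 + 1, so 48^41 ≡ 25·108·48 ≡ 41 (mod 131)
36·41 = 1476 ≡ 35 (mod 131)
52 ≠ 35; the check fails.

does not verify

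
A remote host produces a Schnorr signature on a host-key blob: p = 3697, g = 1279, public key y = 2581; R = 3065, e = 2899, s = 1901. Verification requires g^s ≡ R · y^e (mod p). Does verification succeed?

passes

g^s mod p:
Squares mod 3697: 1279^1≡1279, 1279^2≡1767, 1279^4≡2021, 1279^8≡2953, 1279^16≡2683, 1279^32≡430, 1279^64≡50, 1279^128≡2500, 1279^256≡2070, 1279^512≡77, 1279^1024≡2232
1901 = 1024 + 512 + 256 + 64 + 32 + 8 + 4 + 1, so 1279^1901 ≡ 2232·77·2070·50·430·2953·2021·1279 ≡ 3321 (mod 3697)
R · y^e mod p:
Squares mod 3697: 2581^1≡2581, 2581^2≡3264, 2581^4≡2639, 2581^8≡2870, 2581^16≡3681, 2581^32≡256, 2581^64≡2687, 2581^128≡3425, 2581^256≡44, 2581^512≡1936, 2581^1024≡3035, 2581^2048≡1998
2899 = 2048 + 512 + 256 + 64 + 16 + 2 + 1, so 2581^2899 ≡ 1998·1936·44·2687·3681·3264·2581 ≡ 3604 (mod 3697)
3065·3604 = 11046260 ≡ 3321 (mod 3697)
3321 ≡ 3321 (mod 3697); signature holds.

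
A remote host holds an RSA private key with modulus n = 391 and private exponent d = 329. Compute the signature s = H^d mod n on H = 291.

Squares mod 391: H^1≡291, H^2≡225, H^4≡186, H^8≡188, H^16≡154, H^32≡256, H^64≡239, H^128≡35, H^256≡52
329 = 256 + 64 + 8 + 1, so H^329 ≡ 52·239·188·291 ≡ 342 (mod 391)

342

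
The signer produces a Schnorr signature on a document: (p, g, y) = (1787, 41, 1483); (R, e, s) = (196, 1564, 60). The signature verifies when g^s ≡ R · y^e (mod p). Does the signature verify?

verifies

g^s mod p:
Squares mod 1787: 41^1≡41, 41^2≡1681, 41^4≡514, 41^8≡1507, 41^16≡1559, 41^32≡161
60 = 32 + 16 + 8 + 4, so 41^60 ≡ 161·1559·1507·514 ≡ 40 (mod 1787)
R · y^e mod p:
Squares mod 1787: 1483^1≡1483, 1483^2≡1279, 1483^4≡736, 1483^8≡235, 1483^16≡1615, 1483^32≡992, 1483^64≡1214, 1483^128≡1308, 1483^256≡705, 1483^512≡239, 1483^1024≡1724
1564 = 1024 + 512 + 16 + 8 + 4, so 1483^1564 ≡ 1724·239·1615·235·736 ≡ 839 (mod 1787)
196·839 = 164444 ≡ 40 (mod 1787)
40 ≡ 40 (mod 1787); signature holds.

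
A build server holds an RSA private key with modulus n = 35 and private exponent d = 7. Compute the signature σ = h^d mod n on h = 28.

h^2 ≡ 28^2 = 784 ≡ 14
h^4 ≡ 14^2 = 196 ≡ 21
7 = 4 + 2 + 1, so h^7 ≡ 21·14·28 ≡ 7 (mod 35)

7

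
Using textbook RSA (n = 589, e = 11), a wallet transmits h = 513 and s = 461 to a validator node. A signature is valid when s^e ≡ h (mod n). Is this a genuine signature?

s^2 ≡ 461^2 = 212521 ≡ 481
s^4 ≡ 481^2 = 231361 ≡ 473
s^8 ≡ 473^2 = 223729 ≡ 498
11 = 8 + 2 + 1, so s^11 ≡ 498·481·461 ≡ 120 (mod 589)
120 ≠ 513, so verification fails.

forged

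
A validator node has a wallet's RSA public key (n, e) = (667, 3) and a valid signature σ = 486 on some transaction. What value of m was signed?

σ^2 ≡ 486^2 = 236196 ≡ 78
3 = 2 + 1, so σ^3 ≡ 78·486 ≡ 556 (mod 667)

556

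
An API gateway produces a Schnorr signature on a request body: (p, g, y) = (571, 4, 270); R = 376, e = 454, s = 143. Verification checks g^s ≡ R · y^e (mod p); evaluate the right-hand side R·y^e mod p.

270^2 = 72900 ≡ 383
270^4 ≡ 383^2 = 146689 ≡ 513
270^8 ≡ 513^2 = 263169 ≡ 509
270^16 ≡ 509^2 = 259081 ≡ 418
270^32 ≡ 418^2 = 174724 ≡ 569
270^64 ≡ 569^2 = 323761 ≡ 4
270^128 ≡ 4^2 = 16
270^256 ≡ 16^2 = 256
454 = 256 + 128 + 64 + 4 + 2, so 270^454 ≡ 256·16·4·513·383 ≡ 82 (mod 571)
R · y^e ≡ 376·82 = 30832 ≡ 569 (mod 571)

569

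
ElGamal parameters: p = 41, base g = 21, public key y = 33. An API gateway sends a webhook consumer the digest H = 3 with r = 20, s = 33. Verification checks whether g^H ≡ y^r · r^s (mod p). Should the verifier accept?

Left side g^H mod p:
21^2 = 441 ≡ 31
3 = 2 + 1, so 21^3 ≡ 31·21 ≡ 36 (mod 41)
Right side y^r · r^s mod p:
33^2 = 1089 ≡ 23
33^4 ≡ 23^2 = 529 ≡ 37
33^8 ≡ 37^2 = 1369 ≡ 16
33^16 ≡ 16^2 = 256 ≡ 10
20 = 16 + 4, so 33^20 ≡ 10·37 ≡ 1 (mod 41)
20^2 = 400 ≡ 31
20^4 ≡ 31^2 = 961 ≡ 18
20^8 ≡ 18^2 = 324 ≡ 37
20^16 ≡ 37^2 = 1369 ≡ 16
20^32 ≡ 16^2 = 256 ≡ 10
33 = 32 + 1, so 20^33 ≡ 10·20 ≡ 36 (mod 41)
1·36 = 36 ≡ 36 (mod 41)
36 ≡ 36 (mod 41), so the signature is genuine.

accept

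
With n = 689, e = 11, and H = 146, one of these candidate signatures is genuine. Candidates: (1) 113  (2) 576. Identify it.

1

Candidate 1: 113^2 = 12769 ≡ 367; 113^4 ≡ 367^2 = 134689 ≡ 334; 113^8 ≡ 334^2 = 111556 ≡ 627; 11 = 8 + 2 + 1, so 113^11 ≡ 627·367·113 ≡ 146 (mod 689)
  → matches H = 146
Candidate 2: 576^2 = 331776 ≡ 367; 576^4 ≡ 367^2 = 134689 ≡ 334; 576^8 ≡ 334^2 = 111556 ≡ 627; 11 = 8 + 2 + 1, so 576^11 ≡ 627·367·576 ≡ 543 (mod 689)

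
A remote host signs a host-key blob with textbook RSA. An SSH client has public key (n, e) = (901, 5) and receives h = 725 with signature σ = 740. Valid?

no

σ^2 ≡ 740^2 = 547600 ≡ 693
σ^4 ≡ 693^2 = 480249 ≡ 16
5 = 4 + 1, so σ^5 ≡ 16·740 ≡ 127 (mod 901)
127 ≠ 725, so verification fails.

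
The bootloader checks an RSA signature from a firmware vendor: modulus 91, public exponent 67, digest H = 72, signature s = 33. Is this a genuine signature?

s^2 ≡ 33^2 = 1089 ≡ 88
s^4 ≡ 88^2 = 7744 ≡ 9
s^8 ≡ 9^2 = 81
s^16 ≡ 81^2 = 6561 ≡ 9
s^32 ≡ 9^2 = 81
s^64 ≡ 81^2 = 6561 ≡ 9
67 = 64 + 2 + 1, so s^67 ≡ 9·88·33 ≡ 19 (mod 91)
s^67 mod 91 = 19, but H = 72.

forged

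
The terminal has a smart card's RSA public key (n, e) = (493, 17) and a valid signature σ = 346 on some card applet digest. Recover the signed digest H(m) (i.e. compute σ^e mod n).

414

σ^2 ≡ 346^2 = 119716 ≡ 410
σ^4 ≡ 410^2 = 168100 ≡ 480
σ^8 ≡ 480^2 = 230400 ≡ 169
σ^16 ≡ 169^2 = 28561 ≡ 460
17 = 16 + 1, so σ^17 ≡ 460·346 ≡ 414 (mod 493)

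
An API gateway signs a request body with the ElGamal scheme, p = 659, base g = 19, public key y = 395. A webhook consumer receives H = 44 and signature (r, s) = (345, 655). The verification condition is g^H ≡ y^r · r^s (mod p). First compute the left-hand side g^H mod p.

19^44 mod 659 = 59

59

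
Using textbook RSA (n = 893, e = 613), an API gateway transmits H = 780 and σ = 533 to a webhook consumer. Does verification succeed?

σ^2 ≡ 533^2 = 284089 ≡ 115
σ^4 ≡ 115^2 = 13225 ≡ 723
σ^8 ≡ 723^2 = 522729 ≡ 324
σ^16 ≡ 324^2 = 104976 ≡ 495
σ^32 ≡ 495^2 = 245025 ≡ 343
σ^64 ≡ 343^2 = 117649 ≡ 666
σ^128 ≡ 666^2 = 443556 ≡ 628
σ^256 ≡ 628^2 = 394384 ≡ 571
σ^512 ≡ 571^2 = 326041 ≡ 96
613 = 512 + 64 + 32 + 4 + 1, so σ^613 ≡ 96·666·343·723·533 ≡ 780 (mod 893)
σ^613 mod 893 = 780 matches H.

passes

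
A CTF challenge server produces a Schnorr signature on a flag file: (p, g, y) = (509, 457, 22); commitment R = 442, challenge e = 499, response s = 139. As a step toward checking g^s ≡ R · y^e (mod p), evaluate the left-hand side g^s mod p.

240

457^139 mod 509 = 240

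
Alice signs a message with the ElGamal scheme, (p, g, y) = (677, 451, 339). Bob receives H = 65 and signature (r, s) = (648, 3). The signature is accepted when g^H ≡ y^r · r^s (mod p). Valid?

Left side g^H mod p:
451^2 = 203401 ≡ 301
451^4 ≡ 301^2 = 90601 ≡ 560
451^8 ≡ 560^2 = 313600 ≡ 149
451^16 ≡ 149^2 = 22201 ≡ 537
451^32 ≡ 537^2 = 288369 ≡ 644
451^64 ≡ 644^2 = 414736 ≡ 412
65 = 64 + 1, so 451^65 ≡ 412·451 ≡ 314 (mod 677)
Right side y^r · r^s mod p:
339^2 = 114921 ≡ 508
339^4 ≡ 508^2 = 258064 ≡ 127
339^8 ≡ 127^2 = 16129 ≡ 558
339^16 ≡ 558^2 = 311364 ≡ 621
339^32 ≡ 621^2 = 385641 ≡ 428
339^64 ≡ 428^2 = 183184 ≡ 394
339^128 ≡ 394^2 = 155236 ≡ 203
339^256 ≡ 203^2 = 41209 ≡ 589
339^512 ≡ 589^2 = 346921 ≡ 297
648 = 512 + 128 + 8, so 339^648 ≡ 297·203·558 ≡ 217 (mod 677)
648^2 = 419904 ≡ 164
3 = 2 + 1, so 648^3 ≡ 164·648 ≡ 660 (mod 677)
217·660 = 143220 ≡ 373 (mod 677)
314 ≠ 373, so verification fails.

no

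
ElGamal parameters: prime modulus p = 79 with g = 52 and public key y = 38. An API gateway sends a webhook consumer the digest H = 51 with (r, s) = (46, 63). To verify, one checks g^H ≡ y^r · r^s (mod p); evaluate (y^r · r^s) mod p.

38^2 = 1444 ≡ 22
38^4 ≡ 22^2 = 484 ≡ 10
38^8 ≡ 10^2 = 100 ≡ 21
38^16 ≡ 21^2 = 441 ≡ 46
38^32 ≡ 46^2 = 2116 ≡ 62
46 = 32 + 8 + 4 + 2, so 38^46 ≡ 62·21·10·22 ≡ 65 (mod 79)
46^2 = 2116 ≡ 62
46^4 ≡ 62^2 = 3844 ≡ 52
46^8 ≡ 52^2 = 2704 ≡ 18
46^16 ≡ 18^2 = 324 ≡ 8
46^32 ≡ 8^2 = 64
63 = 32 + 16 + 8 + 4 + 2 + 1, so 46^63 ≡ 64·8·18·52·62·46 ≡ 65 (mod 79)
y^r · r^s ≡ 65·65 = 4225 ≡ 38 (mod 79)

38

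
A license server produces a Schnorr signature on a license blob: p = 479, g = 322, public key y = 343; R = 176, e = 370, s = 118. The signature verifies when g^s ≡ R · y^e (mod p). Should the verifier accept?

g^s mod p:
322^118 mod 479 = 289
R · y^e mod p:
343^370 mod 479 = 135
176·135 = 23760 ≡ 289 (mod 479)
289 ≡ 289 (mod 479); signature holds.

accept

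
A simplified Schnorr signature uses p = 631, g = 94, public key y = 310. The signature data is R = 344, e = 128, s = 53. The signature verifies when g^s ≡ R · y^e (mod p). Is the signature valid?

invalid

g^s mod p:
94^2 = 8836 ≡ 2
94^4 ≡ 2^2 = 4
94^8 ≡ 4^2 = 16
94^16 ≡ 16^2 = 256
94^32 ≡ 256^2 = 65536 ≡ 543
53 = 32 + 16 + 4 + 1, so 94^53 ≡ 543·256·4·94 ≡ 16 (mod 631)
R · y^e mod p:
310^2 = 96100 ≡ 188
310^4 ≡ 188^2 = 35344 ≡ 8
310^8 ≡ 8^2 = 64
310^16 ≡ 64^2 = 4096 ≡ 310
310^32 ≡ 310^2 = 96100 ≡ 188
310^64 ≡ 188^2 = 35344 ≡ 8
310^128 ≡ 8^2 = 64
344·64 = 22016 ≡ 562 (mod 631)
16 ≠ 562; the check fails.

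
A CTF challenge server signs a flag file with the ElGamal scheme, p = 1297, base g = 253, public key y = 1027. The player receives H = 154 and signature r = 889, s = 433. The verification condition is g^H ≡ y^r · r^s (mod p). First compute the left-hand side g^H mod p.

1290

Squares mod 1297: 253^1≡253, 253^2≡456, 253^4≡416, 253^8≡555, 253^16≡636, 253^32≡1129, 253^64≡987, 253^128≡122
154 = 128 + 16 + 8 + 2, so 253^154 ≡ 122·636·555·456 ≡ 1290 (mod 1297)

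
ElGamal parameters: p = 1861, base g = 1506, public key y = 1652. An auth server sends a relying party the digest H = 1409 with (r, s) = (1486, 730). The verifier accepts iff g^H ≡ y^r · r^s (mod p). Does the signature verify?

does not verify

Left side g^H mod p:
1506^2 = 2268036 ≡ 1338
1506^4 ≡ 1338^2 = 1790244 ≡ 1823
1506^8 ≡ 1823^2 = 3323329 ≡ 1444
1506^16 ≡ 1444^2 = 2085136 ≡ 816
1506^32 ≡ 816^2 = 665856 ≡ 1479
1506^64 ≡ 1479^2 = 2187441 ≡ 766
1506^128 ≡ 766^2 = 586756 ≡ 541
1506^256 ≡ 541^2 = 292681 ≡ 504
1506^512 ≡ 504^2 = 254016 ≡ 920
1506^1024 ≡ 920^2 = 846400 ≡ 1506
1409 = 1024 + 256 + 128 + 1, so 1506^1409 ≡ 1506·504·541·1506 ≡ 1436 (mod 1861)
Right side y^r · r^s mod p:
1652^2 = 2729104 ≡ 878
1652^4 ≡ 878^2 = 770884 ≡ 430
1652^8 ≡ 430^2 = 184900 ≡ 661
1652^16 ≡ 661^2 = 436921 ≡ 1447
1652^32 ≡ 1447^2 = 2093809 ≡ 184
1652^64 ≡ 184^2 = 33856 ≡ 358
1652^128 ≡ 358^2 = 128164 ≡ 1616
1652^256 ≡ 1616^2 = 2611456 ≡ 473
1652^512 ≡ 473^2 = 223729 ≡ 409
1652^1024 ≡ 409^2 = 167281 ≡ 1652
1486 = 1024 + 256 + 128 + 64 + 8 + 4 + 2, so 1652^1486 ≡ 1652·473·1616·358·661·430·878 ≡ 833 (mod 1861)
1486^2 = 2208196 ≡ 1050
1486^4 ≡ 1050^2 = 1102500 ≡ 788
1486^8 ≡ 788^2 = 620944 ≡ 1231
1486^16 ≡ 1231^2 = 1515361 ≡ 507
1486^32 ≡ 507^2 = 257049 ≡ 231
1486^64 ≡ 231^2 = 53361 ≡ 1253
1486^128 ≡ 1253^2 = 1570009 ≡ 1186
1486^256 ≡ 1186^2 = 1406596 ≡ 1541
1486^512 ≡ 1541^2 = 2374681 ≡ 45
730 = 512 + 128 + 64 + 16 + 8 + 2, so 1486^730 ≡ 45·1186·1253·507·1231·1050 ≡ 1264 (mod 1861)
833·1264 = 1052912 ≡ 1447 (mod 1861)
1436 ≠ 1447, so verification fails.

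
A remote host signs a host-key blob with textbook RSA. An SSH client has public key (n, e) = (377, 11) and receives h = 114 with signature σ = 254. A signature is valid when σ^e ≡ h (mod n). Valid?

no

σ^2 ≡ 254^2 = 64516 ≡ 49
σ^4 ≡ 49^2 = 2401 ≡ 139
σ^8 ≡ 139^2 = 19321 ≡ 94
11 = 8 + 2 + 1, so σ^11 ≡ 94·49·254 ≡ 93 (mod 377)
93 ≠ 114, so verification fails.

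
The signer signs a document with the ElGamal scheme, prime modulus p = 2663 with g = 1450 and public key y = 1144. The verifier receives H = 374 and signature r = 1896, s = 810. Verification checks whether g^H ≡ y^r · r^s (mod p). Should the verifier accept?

reject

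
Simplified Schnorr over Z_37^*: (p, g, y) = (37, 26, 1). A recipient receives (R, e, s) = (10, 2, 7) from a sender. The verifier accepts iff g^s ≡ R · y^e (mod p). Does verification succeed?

fails

g^s mod p:
Squares mod 37: 26^1≡26, 26^2≡10, 26^4≡26
7 = 4 + 2 + 1, so 26^7 ≡ 26·10·26 ≡ 26 (mod 37)
R · y^e mod p:
Squares mod 37: 1^1≡1, 1^2≡1
1^2 ≡ 1 (mod 37)
10·1 = 10 ≡ 10 (mod 37)
26 ≠ 10; the check fails.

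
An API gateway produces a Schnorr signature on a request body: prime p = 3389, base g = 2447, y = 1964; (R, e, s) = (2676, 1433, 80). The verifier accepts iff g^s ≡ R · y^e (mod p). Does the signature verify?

does not verify

g^s mod p:
2447^2 = 5987809 ≡ 2835
2447^4 ≡ 2835^2 = 8037225 ≡ 1906
2447^8 ≡ 1906^2 = 3632836 ≡ 3217
2447^16 ≡ 3217^2 = 10349089 ≡ 2472
2447^32 ≡ 2472^2 = 6110784 ≡ 417
2447^64 ≡ 417^2 = 173889 ≡ 1050
80 = 64 + 16, so 2447^80 ≡ 1050·2472 ≡ 3015 (mod 3389)
R · y^e mod p:
1964^2 = 3857296 ≡ 614
1964^4 ≡ 614^2 = 376996 ≡ 817
1964^8 ≡ 817^2 = 667489 ≡ 3245
1964^16 ≡ 3245^2 = 10530025 ≡ 402
1964^32 ≡ 402^2 = 161604 ≡ 2321
1964^64 ≡ 2321^2 = 5387041 ≡ 1920
1964^128 ≡ 1920^2 = 3686400 ≡ 2557
1964^256 ≡ 2557^2 = 6538249 ≡ 868
1964^512 ≡ 868^2 = 753424 ≡ 1066
1964^1024 ≡ 1066^2 = 1136356 ≡ 1041
1433 = 1024 + 256 + 128 + 16 + 8 + 1, so 1964^1433 ≡ 1041·868·2557·402·3245·1964 ≡ 517 (mod 3389)
2676·517 = 1383492 ≡ 780 (mod 3389)
3015 ≠ 780; the check fails.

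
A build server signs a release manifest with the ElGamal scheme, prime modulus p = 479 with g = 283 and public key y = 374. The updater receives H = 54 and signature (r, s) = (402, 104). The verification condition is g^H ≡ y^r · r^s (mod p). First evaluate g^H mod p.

283^2 = 80089 ≡ 96
283^4 ≡ 96^2 = 9216 ≡ 115
283^8 ≡ 115^2 = 13225 ≡ 292
283^16 ≡ 292^2 = 85264 ≡ 2
283^32 ≡ 2^2 = 4
54 = 32 + 16 + 4 + 2, so 283^54 ≡ 4·2·115·96 ≡ 184 (mod 479)

184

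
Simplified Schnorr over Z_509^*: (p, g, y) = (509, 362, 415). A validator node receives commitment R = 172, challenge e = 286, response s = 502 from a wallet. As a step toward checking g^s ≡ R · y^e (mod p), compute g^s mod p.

362^2 = 131044 ≡ 231
362^4 ≡ 231^2 = 53361 ≡ 425
362^8 ≡ 425^2 = 180625 ≡ 439
362^16 ≡ 439^2 = 192721 ≡ 319
362^32 ≡ 319^2 = 101761 ≡ 470
362^64 ≡ 470^2 = 220900 ≡ 503
362^128 ≡ 503^2 = 253009 ≡ 36
362^256 ≡ 36^2 = 1296 ≡ 278
502 = 256 + 128 + 64 + 32 + 16 + 4 + 2, so 362^502 ≡ 278·36·503·470·319·425·231 ≡ 353 (mod 509)

353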